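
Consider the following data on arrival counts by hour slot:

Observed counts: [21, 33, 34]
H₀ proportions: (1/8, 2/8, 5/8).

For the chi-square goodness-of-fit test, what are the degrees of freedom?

df = k − 1 = 3 − 1 = 2

degrees of freedom = 2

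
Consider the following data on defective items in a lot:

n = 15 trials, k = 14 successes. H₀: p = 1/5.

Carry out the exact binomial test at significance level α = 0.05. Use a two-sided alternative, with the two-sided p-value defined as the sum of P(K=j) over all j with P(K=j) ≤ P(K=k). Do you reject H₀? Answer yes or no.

Exact binomial: n=15, k=14, p₀=1/5=0.2000
P(X=j) = C(n,j)·p₀^j·(1−p₀)^(n−j); p = Σ P(X=j) over j with P(X=j) ≤ P(X=14)
p-value (two-sided) = 0.00000
At α=0.05: p < α → reject H₀

reject H₀: yes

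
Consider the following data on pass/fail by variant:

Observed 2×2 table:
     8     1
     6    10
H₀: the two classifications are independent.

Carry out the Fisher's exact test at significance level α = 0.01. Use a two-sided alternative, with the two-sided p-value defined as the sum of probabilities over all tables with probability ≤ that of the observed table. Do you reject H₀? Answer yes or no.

reject H₀: no

Margins: r₁=9, r₂=16, c₁=14, c₂=11, n=25
p_obs = C(9,8)·C(16,6)/C(25,14); sum pmf over tables with pmf ≤ p_obs
p-value (two-sided) = 0.03301
At α=0.01: p ≥ α → fail to reject H₀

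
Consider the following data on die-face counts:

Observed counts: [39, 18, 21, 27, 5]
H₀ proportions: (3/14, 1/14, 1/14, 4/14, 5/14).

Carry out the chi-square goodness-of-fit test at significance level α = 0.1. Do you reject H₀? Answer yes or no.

n = 110; E_i = n·p_i = [23.57, 7.86, 7.86, 31.43, 39.29]
χ² = (39−23.57)²/23.57 + (18−7.86)²/7.86 + (21−7.86)²/7.86 + (27−31.43)²/31.43 + (5−39.29)²/39.29 = 75.7227
df = 4
p-value (upper-tail) = 0.00000
At α=0.1: p < α → reject H₀

reject H₀: yes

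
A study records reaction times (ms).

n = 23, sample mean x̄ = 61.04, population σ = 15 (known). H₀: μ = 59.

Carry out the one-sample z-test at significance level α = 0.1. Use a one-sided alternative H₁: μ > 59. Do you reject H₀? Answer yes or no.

SE = σ/√n = 15/√23 = 3.1277
z = (x̄−μ₀)/SE = (61.04−59)/3.1277 = 0.6522
p-value (one-sided, H₁ greater) = 0.25713
At α=0.1: p ≥ α → fail to reject H₀

reject H₀: no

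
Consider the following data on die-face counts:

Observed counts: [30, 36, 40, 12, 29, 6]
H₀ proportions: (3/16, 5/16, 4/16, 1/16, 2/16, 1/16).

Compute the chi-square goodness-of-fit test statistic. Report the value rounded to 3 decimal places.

test statistic = 10.106

n = 153; E_i = n·p_i = [28.69, 47.81, 38.25, 9.56, 19.12, 9.56]
χ² = (30−28.69)²/28.69 + (36−47.81)²/47.81 + (40−38.25)²/38.25 + (12−9.56)²/9.56 + (29−19.12)²/19.12 + (6−9.56)²/9.56 = 10.1059
df = 5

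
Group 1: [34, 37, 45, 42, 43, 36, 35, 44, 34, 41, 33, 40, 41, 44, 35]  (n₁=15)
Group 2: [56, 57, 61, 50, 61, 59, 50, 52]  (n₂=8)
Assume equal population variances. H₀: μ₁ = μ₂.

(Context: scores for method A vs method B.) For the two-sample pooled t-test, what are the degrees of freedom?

df = n₁ + n₂ − 2 = 15 + 8 − 2 = 21

degrees of freedom = 21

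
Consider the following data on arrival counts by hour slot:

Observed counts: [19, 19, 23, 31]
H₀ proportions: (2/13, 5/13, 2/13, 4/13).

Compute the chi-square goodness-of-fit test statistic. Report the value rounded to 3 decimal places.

n = 92; E_i = n·p_i = [14.15, 35.38, 14.15, 28.31]
χ² = (19−14.15)²/14.15 + (19−35.38)²/35.38 + (23−14.15)²/14.15 + (31−28.31)²/28.31 = 15.0310
df = 3

test statistic = 15.031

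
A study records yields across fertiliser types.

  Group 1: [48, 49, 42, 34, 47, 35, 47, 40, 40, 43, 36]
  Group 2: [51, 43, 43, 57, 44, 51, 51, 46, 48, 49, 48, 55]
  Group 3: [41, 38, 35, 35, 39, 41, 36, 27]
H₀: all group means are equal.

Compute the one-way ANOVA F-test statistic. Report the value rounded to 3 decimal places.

test statistic = 16.168

Group means [41.91, 48.83, 36.50], grand mean 43.194
SSB = Σnᵢ(x̄ᵢ−x̄)² = 758.263; SSW = ΣΣ(x−x̄ᵢ)² = 656.576
MSB = 758.263/2 = 379.1315; MSW = 656.576/28 = 23.4491
F = MSB/MSW = 16.1683
df = (2, 28)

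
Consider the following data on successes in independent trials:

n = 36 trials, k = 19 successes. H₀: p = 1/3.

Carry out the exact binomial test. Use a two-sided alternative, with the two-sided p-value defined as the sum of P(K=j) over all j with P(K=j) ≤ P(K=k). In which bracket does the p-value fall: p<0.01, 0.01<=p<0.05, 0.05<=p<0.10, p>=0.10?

Exact binomial: n=36, k=19, p₀=1/3=0.3333
P(X=j) = C(n,j)·p₀^j·(1−p₀)^(n−j); p = Σ P(X=j) over j with P(X=j) ≤ P(X=19)
p-value (two-sided) = 0.02007
→ bracket: 0.01<=p<0.05

p-value bracket: 0.01<=p<0.05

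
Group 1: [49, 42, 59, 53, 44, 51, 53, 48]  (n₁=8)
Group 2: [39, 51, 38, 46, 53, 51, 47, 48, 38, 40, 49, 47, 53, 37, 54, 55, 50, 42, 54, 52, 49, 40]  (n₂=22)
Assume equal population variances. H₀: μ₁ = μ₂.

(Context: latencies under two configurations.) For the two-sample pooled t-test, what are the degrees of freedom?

df = n₁ + n₂ − 2 = 8 + 22 − 2 = 28

degrees of freedom = 28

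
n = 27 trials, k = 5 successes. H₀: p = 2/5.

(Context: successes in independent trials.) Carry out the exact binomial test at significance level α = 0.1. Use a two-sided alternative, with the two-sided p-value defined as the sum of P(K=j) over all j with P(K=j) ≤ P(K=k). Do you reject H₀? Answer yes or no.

Exact binomial: n=27, k=5, p₀=2/5=0.4000
P(X=j) = C(n,j)·p₀^j·(1−p₀)^(n−j); p = Σ P(X=j) over j with P(X=j) ≤ P(X=5)
p-value (two-sided) = 0.02888
At α=0.1: p < α → reject H₀

reject H₀: yes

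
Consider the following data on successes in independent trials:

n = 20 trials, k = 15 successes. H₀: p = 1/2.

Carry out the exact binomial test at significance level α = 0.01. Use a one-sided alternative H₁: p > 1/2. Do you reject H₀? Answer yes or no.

reject H₀: no

Exact binomial: n=20, k=15, p₀=1/2=0.5000
P(X≥15) from Σ C(n,i)·p₀^i·(1−p₀)^(n−i)
p-value (one-sided, H₁ greater) = 0.02069
At α=0.01: p ≥ α → fail to reject H₀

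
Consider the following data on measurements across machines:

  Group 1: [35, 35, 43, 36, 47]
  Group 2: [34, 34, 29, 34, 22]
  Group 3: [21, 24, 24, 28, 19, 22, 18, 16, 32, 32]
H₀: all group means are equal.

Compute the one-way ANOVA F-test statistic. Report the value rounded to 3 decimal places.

Group means [39.20, 30.60, 23.60], grand mean 29.250
SSB = Σnᵢ(x̄ᵢ−x̄)² = 823.350; SSW = ΣΣ(x−x̄ᵢ)² = 512.400
MSB = 823.350/2 = 411.6750; MSW = 512.400/17 = 30.1412
F = MSB/MSW = 13.6582
df = (2, 17)

test statistic = 13.658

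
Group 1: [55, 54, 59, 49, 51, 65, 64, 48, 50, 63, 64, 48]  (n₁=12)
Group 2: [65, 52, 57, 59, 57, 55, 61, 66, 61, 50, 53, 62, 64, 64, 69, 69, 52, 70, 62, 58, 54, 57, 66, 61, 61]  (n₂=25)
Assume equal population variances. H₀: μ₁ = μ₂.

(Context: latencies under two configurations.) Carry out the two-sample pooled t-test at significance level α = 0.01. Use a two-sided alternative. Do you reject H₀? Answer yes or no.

x̄₁=55.833, s₁=6.807, n₁=12
x̄₂=60.200, s₂=5.672, n₂=25
s_p² = [11·6.807² + 24·5.672²]/35 = 36.6190
SE = √(s_p²·(1/12+1/25)) = 2.1252
t = (55.833−60.200)/2.1252 = -2.0547
df = 35
p-value (two-sided) = 0.04743
At α=0.01: p ≥ α → fail to reject H₀

reject H₀: no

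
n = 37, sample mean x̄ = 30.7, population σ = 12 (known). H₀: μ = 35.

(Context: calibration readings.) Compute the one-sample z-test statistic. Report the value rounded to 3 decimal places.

SE = σ/√n = 12/√37 = 1.9728
z = (x̄−μ₀)/SE = (30.7−35)/1.9728 = -2.1797

test statistic = -2.180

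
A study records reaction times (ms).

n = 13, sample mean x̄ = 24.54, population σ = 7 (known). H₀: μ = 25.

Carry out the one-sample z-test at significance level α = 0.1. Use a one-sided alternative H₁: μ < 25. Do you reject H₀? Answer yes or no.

reject H₀: no

SE = σ/√n = 7/√13 = 1.9415
z = (x̄−μ₀)/SE = (24.54−25)/1.9415 = -0.2369
p-value (one-sided, H₁ less) = 0.40635
At α=0.1: p ≥ α → fail to reject H₀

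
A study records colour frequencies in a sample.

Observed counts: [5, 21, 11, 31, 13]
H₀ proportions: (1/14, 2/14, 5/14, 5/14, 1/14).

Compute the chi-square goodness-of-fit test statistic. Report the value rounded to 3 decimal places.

n = 81; E_i = n·p_i = [5.79, 11.57, 28.93, 28.93, 5.79]
χ² = (5−5.79)²/5.79 + (21−11.57)²/11.57 + (11−28.93)²/28.93 + (31−28.93)²/28.93 + (13−5.79)²/5.79 = 28.0444
df = 4

test statistic = 28.044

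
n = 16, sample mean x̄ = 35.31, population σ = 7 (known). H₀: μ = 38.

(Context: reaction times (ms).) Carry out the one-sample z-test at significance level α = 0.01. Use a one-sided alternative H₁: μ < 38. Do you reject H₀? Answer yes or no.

reject H₀: no

SE = σ/√n = 7/√16 = 1.7500
z = (x̄−μ₀)/SE = (35.31−38)/1.7500 = -1.5371
p-value (one-sided, H₁ less) = 0.06213
At α=0.01: p ≥ α → fail to reject H₀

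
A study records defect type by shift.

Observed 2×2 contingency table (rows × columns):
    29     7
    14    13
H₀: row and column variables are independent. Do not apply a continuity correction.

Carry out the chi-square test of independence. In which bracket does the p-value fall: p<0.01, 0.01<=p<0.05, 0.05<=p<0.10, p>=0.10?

p-value bracket: 0.01<=p<0.05

Row totals [36, 27], col totals [43, 20], n=63
χ² = (29−24.57)²/24.57 + (7−11.43)²/11.43 + (14−18.43)²/18.43 + (13−8.57)²/8.57 = 5.8666
df = 1
p-value (upper-tail) = 0.01543
→ bracket: 0.01<=p<0.05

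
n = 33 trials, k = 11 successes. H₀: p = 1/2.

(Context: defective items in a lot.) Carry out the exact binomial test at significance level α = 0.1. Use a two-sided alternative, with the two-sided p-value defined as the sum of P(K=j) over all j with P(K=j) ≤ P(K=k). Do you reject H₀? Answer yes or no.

reject H₀: yes

Exact binomial: n=33, k=11, p₀=1/2=0.5000
P(X=j) = C(n,j)·p₀^j·(1−p₀)^(n−j); p = Σ P(X=j) over j with P(X=j) ≤ P(X=11)
p-value (two-sided) = 0.08014
At α=0.1: p < α → reject H₀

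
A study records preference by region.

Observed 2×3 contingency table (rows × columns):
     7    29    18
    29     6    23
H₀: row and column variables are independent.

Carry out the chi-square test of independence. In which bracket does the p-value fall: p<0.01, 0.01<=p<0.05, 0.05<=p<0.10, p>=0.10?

p-value bracket: p<0.01

Row totals [54, 58], col totals [36, 35, 41], n=112
χ² = (7−17.36)²/17.36 + (29−16.88)²/16.88 + (18−19.77)²/19.77 + (29−18.64)²/18.64 + (6−18.12)²/18.12 + (23−21.23)²/21.23 = 29.0627
df = 2
p-value (upper-tail) = 0.00000
→ bracket: p<0.01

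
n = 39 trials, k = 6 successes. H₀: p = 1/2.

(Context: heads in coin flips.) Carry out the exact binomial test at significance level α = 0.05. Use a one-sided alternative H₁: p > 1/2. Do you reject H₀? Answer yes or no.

reject H₀: no

Exact binomial: n=39, k=6, p₀=1/2=0.5000
P(X≥6) from Σ C(n,i)·p₀^i·(1−p₀)^(n−i)
p-value (one-sided, H₁ greater) = 1.00000
At α=0.05: p ≥ α → fail to reject H₀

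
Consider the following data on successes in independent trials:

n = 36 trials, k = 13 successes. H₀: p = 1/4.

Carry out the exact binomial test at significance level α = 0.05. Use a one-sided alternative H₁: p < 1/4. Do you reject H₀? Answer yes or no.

reject H₀: no

Exact binomial: n=36, k=13, p₀=1/4=0.2500
P(X≤13) from Σ C(n,i)·p₀^i·(1−p₀)^(n−i)
p-value (one-sided, H₁ less) = 0.95386
At α=0.05: p ≥ α → fail to reject H₀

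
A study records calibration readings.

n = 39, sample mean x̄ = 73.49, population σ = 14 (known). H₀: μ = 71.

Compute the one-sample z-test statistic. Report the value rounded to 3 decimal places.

test statistic = 1.111

SE = σ/√n = 14/√39 = 2.2418
z = (x̄−μ₀)/SE = (73.49−71)/2.2418 = 1.1107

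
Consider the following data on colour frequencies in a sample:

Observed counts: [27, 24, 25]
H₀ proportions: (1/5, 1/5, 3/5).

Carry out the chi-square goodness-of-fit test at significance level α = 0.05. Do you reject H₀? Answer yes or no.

n = 76; E_i = n·p_i = [15.20, 15.20, 45.60]
χ² = (27−15.20)²/15.20 + (24−15.20)²/15.20 + (25−45.60)²/45.60 = 23.5614
df = 2
p-value (upper-tail) = 0.00001
At α=0.05: p < α → reject H₀

reject H₀: yes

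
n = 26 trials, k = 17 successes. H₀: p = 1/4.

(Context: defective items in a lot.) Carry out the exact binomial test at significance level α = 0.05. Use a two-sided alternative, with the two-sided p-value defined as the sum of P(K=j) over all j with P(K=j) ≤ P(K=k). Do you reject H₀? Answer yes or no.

Exact binomial: n=26, k=17, p₀=1/4=0.2500
P(X=j) = C(n,j)·p₀^j·(1−p₀)^(n−j); p = Σ P(X=j) over j with P(X=j) ≤ P(X=17)
p-value (two-sided) = 0.00002
At α=0.05: p < α → reject H₀

reject H₀: yes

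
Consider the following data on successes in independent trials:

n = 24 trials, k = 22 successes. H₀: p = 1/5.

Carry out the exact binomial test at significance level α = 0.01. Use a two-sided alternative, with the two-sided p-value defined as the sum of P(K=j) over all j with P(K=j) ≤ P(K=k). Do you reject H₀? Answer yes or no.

reject H₀: yes

Exact binomial: n=24, k=22, p₀=1/5=0.2000
P(X=j) = C(n,j)·p₀^j·(1−p₀)^(n−j); p = Σ P(X=j) over j with P(X=j) ≤ P(X=22)
p-value (two-sided) = 0.00000
At α=0.01: p < α → reject H₀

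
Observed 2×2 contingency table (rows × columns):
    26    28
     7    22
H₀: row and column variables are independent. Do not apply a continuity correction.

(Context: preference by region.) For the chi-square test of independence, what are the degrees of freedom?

df = (r−1)(c−1) = (2−1)·(2−1) = 1

degrees of freedom = 1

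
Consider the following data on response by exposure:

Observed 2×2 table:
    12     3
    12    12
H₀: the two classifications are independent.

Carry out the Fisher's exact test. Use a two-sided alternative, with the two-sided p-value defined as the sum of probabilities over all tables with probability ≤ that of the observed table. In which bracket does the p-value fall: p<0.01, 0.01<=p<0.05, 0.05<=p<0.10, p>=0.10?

p-value bracket: 0.05<=p<0.10

Margins: r₁=15, r₂=24, c₁=24, c₂=15, n=39
p_obs = C(15,12)·C(24,12)/C(39,24); sum pmf over tables with pmf ≤ p_obs
p-value (two-sided) = 0.09307
→ bracket: 0.05<=p<0.10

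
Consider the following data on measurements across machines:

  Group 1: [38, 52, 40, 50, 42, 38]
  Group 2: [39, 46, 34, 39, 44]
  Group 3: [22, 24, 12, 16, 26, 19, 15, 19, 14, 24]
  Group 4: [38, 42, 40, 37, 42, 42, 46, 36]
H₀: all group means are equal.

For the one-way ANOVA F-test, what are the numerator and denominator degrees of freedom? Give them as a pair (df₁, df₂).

degrees of freedom = [3, 25]

k = 4 groups, N = 29 total
df = (k−1, N−k) = (4−1, 29−4) = (3, 25)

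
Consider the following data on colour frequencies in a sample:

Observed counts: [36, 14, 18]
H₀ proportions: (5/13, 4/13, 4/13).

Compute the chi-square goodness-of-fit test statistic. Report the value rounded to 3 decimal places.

n = 68; E_i = n·p_i = [26.15, 20.92, 20.92]
χ² = (36−26.15)²/26.15 + (14−20.92)²/20.92 + (18−20.92)²/20.92 = 6.4059
df = 2

test statistic = 6.406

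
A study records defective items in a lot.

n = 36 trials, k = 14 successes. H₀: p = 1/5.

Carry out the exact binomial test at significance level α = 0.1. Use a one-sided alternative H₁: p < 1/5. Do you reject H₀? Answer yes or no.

Exact binomial: n=36, k=14, p₀=1/5=0.2000
P(X≤14) from Σ C(n,i)·p₀^i·(1−p₀)^(n−i)
p-value (one-sided, H₁ less) = 0.99755
At α=0.1: p ≥ α → fail to reject H₀

reject H₀: no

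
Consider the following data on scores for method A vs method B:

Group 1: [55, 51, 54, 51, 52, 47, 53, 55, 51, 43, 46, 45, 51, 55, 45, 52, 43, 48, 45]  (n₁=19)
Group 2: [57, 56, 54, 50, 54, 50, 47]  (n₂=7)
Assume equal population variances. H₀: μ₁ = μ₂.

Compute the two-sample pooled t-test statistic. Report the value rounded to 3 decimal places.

x̄₁=49.579, s₁=4.154, n₁=19
x̄₂=52.571, s₂=3.645, n₂=7
s_p² = [18·4.154² + 6·3.645²]/24 = 16.2644
SE = √(s_p²·(1/19+1/7)) = 1.7831
t = (49.579−52.571)/1.7831 = -1.6782
df = 24

test statistic = -1.678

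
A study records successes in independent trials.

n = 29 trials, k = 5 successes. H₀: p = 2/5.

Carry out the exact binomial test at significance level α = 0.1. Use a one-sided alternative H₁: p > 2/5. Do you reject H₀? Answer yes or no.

reject H₀: no

Exact binomial: n=29, k=5, p₀=2/5=0.4000
P(X≥5) from Σ C(n,i)·p₀^i·(1−p₀)^(n−i)
p-value (one-sided, H₁ greater) = 0.99780
At α=0.1: p ≥ α → fail to reject H₀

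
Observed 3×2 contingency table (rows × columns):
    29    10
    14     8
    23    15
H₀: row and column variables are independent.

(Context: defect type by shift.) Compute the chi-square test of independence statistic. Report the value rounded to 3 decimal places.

test statistic = 1.774

Row totals [39, 22, 38], col totals [66, 33], n=99
χ² = (29−26.00)²/26.00 + (10−13.00)²/13.00 + (14−14.67)²/14.67 + (8−7.33)²/7.33 + (23−25.33)²/25.33 + (15−12.67)²/12.67 = 1.7741
df = 2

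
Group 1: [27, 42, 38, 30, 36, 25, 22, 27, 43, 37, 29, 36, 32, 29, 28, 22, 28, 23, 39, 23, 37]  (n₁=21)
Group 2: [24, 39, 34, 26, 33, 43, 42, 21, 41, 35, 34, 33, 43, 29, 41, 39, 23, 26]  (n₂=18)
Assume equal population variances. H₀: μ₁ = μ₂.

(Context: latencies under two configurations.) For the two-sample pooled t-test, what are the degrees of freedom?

df = n₁ + n₂ − 2 = 21 + 18 − 2 = 37

degrees of freedom = 37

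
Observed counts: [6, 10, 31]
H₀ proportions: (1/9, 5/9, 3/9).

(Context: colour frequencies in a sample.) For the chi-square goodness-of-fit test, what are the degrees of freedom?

df = k − 1 = 3 − 1 = 2

degrees of freedom = 2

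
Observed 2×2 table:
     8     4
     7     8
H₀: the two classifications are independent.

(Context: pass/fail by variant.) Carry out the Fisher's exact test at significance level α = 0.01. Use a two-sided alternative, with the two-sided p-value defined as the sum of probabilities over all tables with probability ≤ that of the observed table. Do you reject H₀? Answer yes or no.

reject H₀: no

Margins: r₁=12, r₂=15, c₁=15, c₂=12, n=27
p_obs = C(12,8)·C(15,7)/C(27,15); sum pmf over tables with pmf ≤ p_obs
p-value (two-sided) = 0.44080
At α=0.01: p ≥ α → fail to reject H₀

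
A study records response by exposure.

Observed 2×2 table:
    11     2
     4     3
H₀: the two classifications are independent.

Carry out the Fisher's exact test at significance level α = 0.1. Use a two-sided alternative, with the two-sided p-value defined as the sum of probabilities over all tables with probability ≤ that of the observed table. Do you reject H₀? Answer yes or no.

reject H₀: no

Margins: r₁=13, r₂=7, c₁=15, c₂=5, n=20
p_obs = C(13,11)·C(7,4)/C(20,15); sum pmf over tables with pmf ≤ p_obs
p-value (two-sided) = 0.28980
At α=0.1: p ≥ α → fail to reject H₀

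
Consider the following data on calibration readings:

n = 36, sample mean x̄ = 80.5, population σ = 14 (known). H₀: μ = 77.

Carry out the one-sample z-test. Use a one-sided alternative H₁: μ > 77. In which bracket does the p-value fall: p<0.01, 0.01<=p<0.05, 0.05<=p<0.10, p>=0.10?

p-value bracket: 0.05<=p<0.10

SE = σ/√n = 14/√36 = 2.3333
z = (x̄−μ₀)/SE = (80.5−77)/2.3333 = 1.5000
p-value (one-sided, H₁ greater) = 0.06681
→ bracket: 0.05<=p<0.10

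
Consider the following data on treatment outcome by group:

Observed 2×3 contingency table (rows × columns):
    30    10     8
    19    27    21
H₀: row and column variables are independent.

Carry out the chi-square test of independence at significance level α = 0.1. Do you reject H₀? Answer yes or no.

Row totals [48, 67], col totals [49, 37, 29], n=115
χ² = (30−20.45)²/20.45 + (10−15.44)²/15.44 + (8−12.10)²/12.10 + (19−28.55)²/28.55 + (27−21.56)²/21.56 + (21−16.90)²/16.90 = 13.3326
df = 2
p-value (upper-tail) = 0.00127
At α=0.1: p < α → reject H₀

reject H₀: yes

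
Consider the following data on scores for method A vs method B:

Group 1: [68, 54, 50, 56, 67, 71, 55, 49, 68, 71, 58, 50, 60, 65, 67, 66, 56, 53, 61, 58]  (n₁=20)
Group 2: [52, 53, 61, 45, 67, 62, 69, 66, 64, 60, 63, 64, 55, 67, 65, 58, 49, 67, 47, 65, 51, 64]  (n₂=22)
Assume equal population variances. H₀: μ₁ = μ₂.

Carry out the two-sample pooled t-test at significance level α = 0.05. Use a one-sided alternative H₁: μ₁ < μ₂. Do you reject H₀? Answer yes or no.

reject H₀: no

x̄₁=60.150, s₁=7.257, n₁=20
x̄₂=59.727, s₂=7.278, n₂=22
s_p² = [19·7.257² + 21·7.278²]/40 = 52.8228
SE = √(s_p²·(1/20+1/22)) = 2.2455
t = (60.150−59.727)/2.2455 = 0.1883
df = 40
p-value (one-sided, H₁ less) = 0.57419
At α=0.05: p ≥ α → fail to reject H₀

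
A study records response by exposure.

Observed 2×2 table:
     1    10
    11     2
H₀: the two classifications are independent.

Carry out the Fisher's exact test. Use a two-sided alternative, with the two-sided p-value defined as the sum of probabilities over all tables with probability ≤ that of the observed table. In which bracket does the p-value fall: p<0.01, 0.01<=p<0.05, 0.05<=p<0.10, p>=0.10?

Margins: r₁=11, r₂=13, c₁=12, c₂=12, n=24
p_obs = C(11,1)·C(13,11)/C(24,12); sum pmf over tables with pmf ≤ p_obs
p-value (two-sided) = 0.00064
→ bracket: p<0.01

p-value bracket: p<0.01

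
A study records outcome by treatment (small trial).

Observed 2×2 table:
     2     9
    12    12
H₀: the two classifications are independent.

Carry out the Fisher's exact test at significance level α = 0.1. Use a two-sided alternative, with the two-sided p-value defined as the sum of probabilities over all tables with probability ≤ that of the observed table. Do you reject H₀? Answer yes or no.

reject H₀: no

Margins: r₁=11, r₂=24, c₁=14, c₂=21, n=35
p_obs = C(11,2)·C(24,12)/C(35,14); sum pmf over tables with pmf ≤ p_obs
p-value (two-sided) = 0.13665
At α=0.1: p ≥ α → fail to reject H₀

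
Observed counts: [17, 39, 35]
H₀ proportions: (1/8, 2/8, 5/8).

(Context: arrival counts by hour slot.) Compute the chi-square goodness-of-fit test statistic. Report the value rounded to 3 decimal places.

n = 91; E_i = n·p_i = [11.38, 22.75, 56.88]
χ² = (17−11.38)²/11.38 + (39−22.75)²/22.75 + (35−56.88)²/56.88 = 22.8022
df = 2

test statistic = 22.802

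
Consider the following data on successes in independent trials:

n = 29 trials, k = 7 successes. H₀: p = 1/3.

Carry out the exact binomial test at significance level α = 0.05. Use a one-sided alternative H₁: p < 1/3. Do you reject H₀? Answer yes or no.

reject H₀: no

Exact binomial: n=29, k=7, p₀=1/3=0.3333
P(X≤7) from Σ C(n,i)·p₀^i·(1−p₀)^(n−i)
p-value (one-sided, H₁ less) = 0.19858
At α=0.05: p ≥ α → fail to reject H₀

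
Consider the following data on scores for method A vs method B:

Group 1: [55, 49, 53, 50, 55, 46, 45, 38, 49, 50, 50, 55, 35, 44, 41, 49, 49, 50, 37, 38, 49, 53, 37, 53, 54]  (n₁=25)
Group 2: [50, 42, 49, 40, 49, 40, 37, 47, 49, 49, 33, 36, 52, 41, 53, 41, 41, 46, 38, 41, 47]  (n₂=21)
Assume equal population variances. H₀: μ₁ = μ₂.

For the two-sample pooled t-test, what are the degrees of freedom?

df = n₁ + n₂ − 2 = 25 + 21 − 2 = 44

degrees of freedom = 44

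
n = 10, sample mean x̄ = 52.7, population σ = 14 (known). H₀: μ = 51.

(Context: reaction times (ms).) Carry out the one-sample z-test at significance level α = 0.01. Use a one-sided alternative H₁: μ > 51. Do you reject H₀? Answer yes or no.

reject H₀: no

SE = σ/√n = 14/√10 = 4.4272
z = (x̄−μ₀)/SE = (52.7−51)/4.4272 = 0.3840
p-value (one-sided, H₁ greater) = 0.35049
At α=0.01: p ≥ α → fail to reject H₀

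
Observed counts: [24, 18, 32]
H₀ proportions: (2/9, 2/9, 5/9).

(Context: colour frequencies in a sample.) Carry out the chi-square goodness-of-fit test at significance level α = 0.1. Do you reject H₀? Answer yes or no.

reject H₀: yes

n = 74; E_i = n·p_i = [16.44, 16.44, 41.11]
χ² = (24−16.44)²/16.44 + (18−16.44)²/16.44 + (32−41.11)²/41.11 = 5.6378
df = 2
p-value (upper-tail) = 0.05967
At α=0.1: p < α → reject H₀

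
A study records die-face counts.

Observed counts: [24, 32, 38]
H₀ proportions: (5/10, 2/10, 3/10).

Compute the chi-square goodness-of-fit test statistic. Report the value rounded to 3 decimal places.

n = 94; E_i = n·p_i = [47.00, 18.80, 28.20]
χ² = (24−47.00)²/47.00 + (32−18.80)²/18.80 + (38−28.20)²/28.20 = 23.9291
df = 2

test statistic = 23.929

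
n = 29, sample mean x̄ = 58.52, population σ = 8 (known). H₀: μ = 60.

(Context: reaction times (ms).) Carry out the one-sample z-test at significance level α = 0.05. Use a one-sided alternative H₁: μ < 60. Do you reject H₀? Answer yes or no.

SE = σ/√n = 8/√29 = 1.4856
z = (x̄−μ₀)/SE = (58.52−60)/1.4856 = -0.9963
p-value (one-sided, H₁ less) = 0.15956
At α=0.05: p ≥ α → fail to reject H₀

reject H₀: no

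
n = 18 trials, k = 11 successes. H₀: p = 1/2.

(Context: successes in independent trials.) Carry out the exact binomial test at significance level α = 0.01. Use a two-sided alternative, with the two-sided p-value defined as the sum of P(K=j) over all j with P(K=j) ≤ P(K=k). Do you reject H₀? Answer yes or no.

reject H₀: no

Exact binomial: n=18, k=11, p₀=1/2=0.5000
P(X=j) = C(n,j)·p₀^j·(1−p₀)^(n−j); p = Σ P(X=j) over j with P(X=j) ≤ P(X=11)
p-value (two-sided) = 0.48068
At α=0.01: p ≥ α → fail to reject H₀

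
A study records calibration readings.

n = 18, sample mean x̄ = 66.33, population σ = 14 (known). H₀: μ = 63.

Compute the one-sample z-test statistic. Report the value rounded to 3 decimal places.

test statistic = 1.009

SE = σ/√n = 14/√18 = 3.2998
z = (x̄−μ₀)/SE = (66.33−63)/3.2998 = 1.0091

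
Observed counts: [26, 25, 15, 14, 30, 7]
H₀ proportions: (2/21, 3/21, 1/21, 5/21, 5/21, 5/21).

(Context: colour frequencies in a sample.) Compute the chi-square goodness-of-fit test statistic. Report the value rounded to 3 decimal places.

n = 117; E_i = n·p_i = [11.14, 16.71, 5.57, 27.86, 27.86, 27.86]
χ² = (26−11.14)²/11.14 + (25−16.71)²/16.71 + (15−5.57)²/5.57 + (14−27.86)²/27.86 + (30−27.86)²/27.86 + (7−27.86)²/27.86 = 62.5470
df = 5

test statistic = 62.547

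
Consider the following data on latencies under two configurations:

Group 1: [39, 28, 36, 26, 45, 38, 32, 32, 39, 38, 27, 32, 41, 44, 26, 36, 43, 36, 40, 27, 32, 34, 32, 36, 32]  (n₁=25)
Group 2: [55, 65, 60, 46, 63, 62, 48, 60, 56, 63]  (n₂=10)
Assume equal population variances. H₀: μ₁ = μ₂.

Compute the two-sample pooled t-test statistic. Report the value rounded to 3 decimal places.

x̄₁=34.840, s₁=5.603, n₁=25
x̄₂=57.800, s₂=6.494, n₂=10
s_p² = [24·5.603² + 9·6.494²]/33 = 34.3321
SE = √(s_p²·(1/25+1/10)) = 2.1924
t = (34.840−57.800)/2.1924 = -10.4727
df = 33

test statistic = -10.473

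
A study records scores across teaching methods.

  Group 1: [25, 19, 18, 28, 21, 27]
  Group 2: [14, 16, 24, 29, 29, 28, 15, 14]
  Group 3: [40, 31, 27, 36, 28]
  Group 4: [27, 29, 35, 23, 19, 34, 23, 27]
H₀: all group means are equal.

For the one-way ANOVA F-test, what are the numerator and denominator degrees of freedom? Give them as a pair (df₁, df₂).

degrees of freedom = [3, 23]

k = 4 groups, N = 27 total
df = (k−1, N−k) = (4−1, 27−4) = (3, 23)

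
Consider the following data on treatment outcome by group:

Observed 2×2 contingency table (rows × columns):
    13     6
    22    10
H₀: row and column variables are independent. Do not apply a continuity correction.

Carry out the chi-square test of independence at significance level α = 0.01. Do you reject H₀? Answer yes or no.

Row totals [19, 32], col totals [35, 16], n=51
χ² = (13−13.04)²/13.04 + (6−5.96)²/5.96 + (22−21.96)²/21.96 + (10−10.04)²/10.04 = 0.0006
df = 1
p-value (upper-tail) = 0.98047
At α=0.01: p ≥ α → fail to reject H₀

reject H₀: no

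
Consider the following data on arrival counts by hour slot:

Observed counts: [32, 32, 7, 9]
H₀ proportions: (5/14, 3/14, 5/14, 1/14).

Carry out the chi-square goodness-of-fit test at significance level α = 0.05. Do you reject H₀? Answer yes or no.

n = 80; E_i = n·p_i = [28.57, 17.14, 28.57, 5.71]
χ² = (32−28.57)²/28.57 + (32−17.14)²/17.14 + (7−28.57)²/28.57 + (9−5.71)²/5.71 = 31.4633
df = 3
p-value (upper-tail) = 0.00000
At α=0.05: p < α → reject H₀

reject H₀: yes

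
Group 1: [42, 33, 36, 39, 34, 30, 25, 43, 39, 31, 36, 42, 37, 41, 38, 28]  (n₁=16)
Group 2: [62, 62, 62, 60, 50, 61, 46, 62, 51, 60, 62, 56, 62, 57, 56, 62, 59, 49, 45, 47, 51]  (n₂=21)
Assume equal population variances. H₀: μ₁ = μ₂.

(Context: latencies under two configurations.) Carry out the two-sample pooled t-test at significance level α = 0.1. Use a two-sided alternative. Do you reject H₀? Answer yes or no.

reject H₀: yes

x̄₁=35.875, s₁=5.340, n₁=16
x̄₂=56.286, s₂=6.141, n₂=21
s_p² = [15·5.340² + 20·6.141²]/35 = 33.7724
SE = √(s_p²·(1/16+1/21)) = 1.9285
t = (35.875−56.286)/1.9285 = -10.5839
df = 35
p-value (two-sided) = 0.00000
At α=0.1: p < α → reject H₀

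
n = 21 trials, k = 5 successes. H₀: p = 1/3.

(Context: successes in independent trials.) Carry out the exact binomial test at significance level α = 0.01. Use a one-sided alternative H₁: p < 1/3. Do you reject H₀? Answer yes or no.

Exact binomial: n=21, k=5, p₀=1/3=0.3333
P(X≤5) from Σ C(n,i)·p₀^i·(1−p₀)^(n−i)
p-value (one-sided, H₁ less) = 0.24865
At α=0.01: p ≥ α → fail to reject H₀

reject H₀: no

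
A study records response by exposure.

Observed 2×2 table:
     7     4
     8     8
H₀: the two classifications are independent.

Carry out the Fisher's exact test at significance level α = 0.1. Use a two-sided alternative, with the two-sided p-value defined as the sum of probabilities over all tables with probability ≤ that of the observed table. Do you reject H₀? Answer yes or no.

reject H₀: no

Margins: r₁=11, r₂=16, c₁=15, c₂=12, n=27
p_obs = C(11,7)·C(16,8)/C(27,15); sum pmf over tables with pmf ≤ p_obs
p-value (two-sided) = 0.69597
At α=0.1: p ≥ α → fail to reject H₀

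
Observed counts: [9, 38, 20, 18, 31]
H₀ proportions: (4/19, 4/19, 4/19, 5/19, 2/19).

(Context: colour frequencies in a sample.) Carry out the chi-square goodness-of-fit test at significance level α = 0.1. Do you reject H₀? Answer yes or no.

reject H₀: yes

n = 116; E_i = n·p_i = [24.42, 24.42, 24.42, 30.53, 12.21]
χ² = (9−24.42)²/24.42 + (38−24.42)²/24.42 + (20−24.42)²/24.42 + (18−30.53)²/30.53 + (31−12.21)²/12.21 = 52.1418
df = 4
p-value (upper-tail) = 0.00000
At α=0.1: p < α → reject H₀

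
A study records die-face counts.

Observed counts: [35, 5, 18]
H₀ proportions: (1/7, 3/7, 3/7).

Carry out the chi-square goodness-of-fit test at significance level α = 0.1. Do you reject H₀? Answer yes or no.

n = 58; E_i = n·p_i = [8.29, 24.86, 24.86]
χ² = (35−8.29)²/8.29 + (5−24.86)²/24.86 + (18−24.86)²/24.86 = 103.8851
df = 2
p-value (upper-tail) = 0.00000
At α=0.1: p < α → reject H₀

reject H₀: yes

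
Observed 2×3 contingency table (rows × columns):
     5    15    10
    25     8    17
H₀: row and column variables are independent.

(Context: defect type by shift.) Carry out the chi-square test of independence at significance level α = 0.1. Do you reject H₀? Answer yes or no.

reject H₀: yes

Row totals [30, 50], col totals [30, 23, 27], n=80
χ² = (5−11.25)²/11.25 + (15−8.62)²/8.62 + (10−10.12)²/10.12 + (25−18.75)²/18.75 + (8−14.38)²/14.38 + (17−16.88)²/16.88 = 13.0972
df = 2
p-value (upper-tail) = 0.00143
At α=0.1: p < α → reject H₀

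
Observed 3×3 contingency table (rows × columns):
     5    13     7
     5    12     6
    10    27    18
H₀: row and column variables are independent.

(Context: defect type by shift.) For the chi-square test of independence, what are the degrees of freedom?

df = (r−1)(c−1) = (3−1)·(3−1) = 4

degrees of freedom = 4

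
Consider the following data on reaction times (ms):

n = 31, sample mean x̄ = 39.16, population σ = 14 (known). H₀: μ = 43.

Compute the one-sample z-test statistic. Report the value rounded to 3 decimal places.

test statistic = -1.527

SE = σ/√n = 14/√31 = 2.5145
z = (x̄−μ₀)/SE = (39.16−43)/2.5145 = -1.5272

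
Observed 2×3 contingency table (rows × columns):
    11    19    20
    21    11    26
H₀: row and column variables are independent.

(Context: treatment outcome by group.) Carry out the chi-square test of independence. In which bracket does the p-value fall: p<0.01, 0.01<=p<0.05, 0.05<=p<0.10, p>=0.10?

Row totals [50, 58], col totals [32, 30, 46], n=108
χ² = (11−14.81)²/14.81 + (19−13.89)²/13.89 + (20−21.30)²/21.30 + (21−17.19)²/17.19 + (11−16.11)²/16.11 + (26−24.70)²/24.70 = 5.4784
df = 2
p-value (upper-tail) = 0.06462
→ bracket: 0.05<=p<0.10

p-value bracket: 0.05<=p<0.10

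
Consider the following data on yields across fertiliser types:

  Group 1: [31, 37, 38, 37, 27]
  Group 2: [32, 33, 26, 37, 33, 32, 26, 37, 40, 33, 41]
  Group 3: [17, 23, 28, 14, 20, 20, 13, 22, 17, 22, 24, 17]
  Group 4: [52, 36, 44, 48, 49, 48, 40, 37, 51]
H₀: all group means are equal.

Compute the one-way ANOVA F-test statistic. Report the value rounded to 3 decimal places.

test statistic = 44.634

Group means [34.00, 33.64, 19.75, 45.00], grand mean 31.946
SSB = Σnᵢ(x̄ᵢ−x̄)² = 3371.096; SSW = ΣΣ(x−x̄ᵢ)² = 830.795
MSB = 3371.096/3 = 1123.6988; MSW = 830.795/33 = 25.1756
F = MSB/MSW = 44.6344
df = (3, 33)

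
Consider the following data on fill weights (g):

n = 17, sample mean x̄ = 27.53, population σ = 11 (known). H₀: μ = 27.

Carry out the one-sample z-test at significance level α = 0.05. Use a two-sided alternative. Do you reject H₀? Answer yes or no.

SE = σ/√n = 11/√17 = 2.6679
z = (x̄−μ₀)/SE = (27.53−27)/2.6679 = 0.1987
p-value (two-sided) = 0.84253
At α=0.05: p ≥ α → fail to reject H₀

reject H₀: no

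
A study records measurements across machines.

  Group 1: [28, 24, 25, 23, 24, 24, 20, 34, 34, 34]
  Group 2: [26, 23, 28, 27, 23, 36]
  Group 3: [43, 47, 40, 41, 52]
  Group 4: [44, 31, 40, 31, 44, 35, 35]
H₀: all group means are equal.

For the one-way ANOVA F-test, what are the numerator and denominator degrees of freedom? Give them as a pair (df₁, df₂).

degrees of freedom = [3, 24]

k = 4 groups, N = 28 total
df = (k−1, N−k) = (4−1, 28−4) = (3, 24)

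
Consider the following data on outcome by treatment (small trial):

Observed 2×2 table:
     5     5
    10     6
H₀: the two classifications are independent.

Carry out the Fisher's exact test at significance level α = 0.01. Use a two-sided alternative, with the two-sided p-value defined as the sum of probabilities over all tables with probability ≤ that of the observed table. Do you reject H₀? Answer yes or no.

reject H₀: no

Margins: r₁=10, r₂=16, c₁=15, c₂=11, n=26
p_obs = C(10,5)·C(16,10)/C(26,15); sum pmf over tables with pmf ≤ p_obs
p-value (two-sided) = 0.68906
At α=0.01: p ≥ α → fail to reject H₀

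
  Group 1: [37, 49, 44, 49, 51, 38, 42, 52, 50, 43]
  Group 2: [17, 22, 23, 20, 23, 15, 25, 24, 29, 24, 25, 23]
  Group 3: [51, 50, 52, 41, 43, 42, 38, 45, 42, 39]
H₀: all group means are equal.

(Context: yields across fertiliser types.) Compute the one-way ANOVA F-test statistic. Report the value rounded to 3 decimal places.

test statistic = 84.421

Group means [45.50, 22.50, 44.30], grand mean 36.500
SSB = Σnᵢ(x̄ᵢ−x̄)² = 3770.400; SSW = ΣΣ(x−x̄ᵢ)² = 647.600
MSB = 3770.400/2 = 1885.2000; MSW = 647.600/29 = 22.3310
F = MSB/MSW = 84.4206
df = (2, 29)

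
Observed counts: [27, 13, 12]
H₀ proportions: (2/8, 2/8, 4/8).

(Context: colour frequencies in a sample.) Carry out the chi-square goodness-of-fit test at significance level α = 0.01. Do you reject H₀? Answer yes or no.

n = 52; E_i = n·p_i = [13.00, 13.00, 26.00]
χ² = (27−13.00)²/13.00 + (13−13.00)²/13.00 + (12−26.00)²/26.00 = 22.6154
df = 2
p-value (upper-tail) = 0.00001
At α=0.01: p < α → reject H₀

reject H₀: yes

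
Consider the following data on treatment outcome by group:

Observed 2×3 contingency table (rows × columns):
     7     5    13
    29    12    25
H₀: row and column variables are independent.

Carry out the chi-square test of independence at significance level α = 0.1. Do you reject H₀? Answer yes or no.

reject H₀: no

Row totals [25, 66], col totals [36, 17, 38], n=91
χ² = (7−9.89)²/9.89 + (5−4.67)²/4.67 + (13−10.44)²/10.44 + (29−26.11)²/26.11 + (12−12.33)²/12.33 + (25−27.56)²/27.56 = 2.0624
df = 2
p-value (upper-tail) = 0.35658
At α=0.1: p ≥ α → fail to reject H₀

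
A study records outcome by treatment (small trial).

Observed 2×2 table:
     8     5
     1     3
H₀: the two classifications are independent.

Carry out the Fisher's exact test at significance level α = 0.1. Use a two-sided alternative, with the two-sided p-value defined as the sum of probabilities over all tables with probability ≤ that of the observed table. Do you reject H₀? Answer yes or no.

Margins: r₁=13, r₂=4, c₁=9, c₂=8, n=17
p_obs = C(13,8)·C(4,1)/C(17,9); sum pmf over tables with pmf ≤ p_obs
p-value (two-sided) = 0.29412
At α=0.1: p ≥ α → fail to reject H₀

reject H₀: no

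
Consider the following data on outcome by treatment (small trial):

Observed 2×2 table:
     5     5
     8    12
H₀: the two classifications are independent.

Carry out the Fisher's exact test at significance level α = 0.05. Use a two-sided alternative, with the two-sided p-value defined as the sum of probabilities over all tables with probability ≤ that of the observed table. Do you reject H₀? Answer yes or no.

reject H₀: no

Margins: r₁=10, r₂=20, c₁=13, c₂=17, n=30
p_obs = C(10,5)·C(20,8)/C(30,13); sum pmf over tables with pmf ≤ p_obs
p-value (two-sided) = 0.70548
At α=0.05: p ≥ α → fail to reject H₀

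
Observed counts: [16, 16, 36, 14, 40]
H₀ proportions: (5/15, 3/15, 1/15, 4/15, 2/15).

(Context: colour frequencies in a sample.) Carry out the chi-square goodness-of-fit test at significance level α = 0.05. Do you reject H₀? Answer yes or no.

n = 122; E_i = n·p_i = [40.67, 24.40, 8.13, 32.53, 16.27]
χ² = (16−40.67)²/40.67 + (16−24.40)²/24.40 + (36−8.13)²/8.13 + (14−32.53)²/32.53 + (40−16.27)²/16.27 = 158.5164
df = 4
p-value (upper-tail) = 0.00000
At α=0.05: p < α → reject H₀

reject H₀: yes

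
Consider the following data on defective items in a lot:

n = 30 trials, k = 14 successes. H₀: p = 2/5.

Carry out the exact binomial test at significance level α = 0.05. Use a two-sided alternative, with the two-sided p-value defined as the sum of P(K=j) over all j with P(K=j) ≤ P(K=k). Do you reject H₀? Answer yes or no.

Exact binomial: n=30, k=14, p₀=2/5=0.4000
P(X=j) = C(n,j)·p₀^j·(1−p₀)^(n−j); p = Σ P(X=j) over j with P(X=j) ≤ P(X=14)
p-value (two-sided) = 0.46178
At α=0.05: p ≥ α → fail to reject H₀

reject H₀: no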